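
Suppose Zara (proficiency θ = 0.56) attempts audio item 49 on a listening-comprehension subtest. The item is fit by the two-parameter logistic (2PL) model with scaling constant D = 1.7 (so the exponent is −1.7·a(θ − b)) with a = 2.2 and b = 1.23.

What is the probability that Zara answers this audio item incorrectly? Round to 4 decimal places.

0.9245

P(θ) = 1 / (1 + exp(−D·a(θ − b)))
Exponent: 1.7 × 2.2 × (0.56 − 1.23) = -2.5058
1/(1 + e^{2.5058}) = 0.0755
P = 0.0755
P(incorrect) = 1 − 0.0755 = 0.9245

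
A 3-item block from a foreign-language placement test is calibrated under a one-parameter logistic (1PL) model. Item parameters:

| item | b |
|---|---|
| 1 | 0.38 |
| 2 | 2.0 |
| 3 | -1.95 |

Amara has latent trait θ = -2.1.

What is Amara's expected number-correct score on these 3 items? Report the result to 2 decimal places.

P(θ) = 1 / (1 + exp(−(θ − b)))
P_1 = 1/(1+e^{2.4800}) = 0.0773
P_2 = 1/(1+e^{4.1000}) = 0.0163
P_3 = 1/(1+e^{0.1500}) = 0.4626
E[score] = 0.0773 + 0.0163 + 0.4626 = 0.5561

0.56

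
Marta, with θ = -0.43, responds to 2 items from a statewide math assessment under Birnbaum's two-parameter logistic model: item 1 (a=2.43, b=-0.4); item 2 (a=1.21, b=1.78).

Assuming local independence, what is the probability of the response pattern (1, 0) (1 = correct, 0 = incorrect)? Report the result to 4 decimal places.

0.4507

P(θ) = 1 / (1 + exp(−a(θ − b)))
P_1 = 1/(1+e^{0.0729}) = 0.4818
P_2 = 1/(1+e^{2.6741}) = 0.0645
L = P_1 × (1−P_2) = 0.4818 × 0.9355 = 0.45070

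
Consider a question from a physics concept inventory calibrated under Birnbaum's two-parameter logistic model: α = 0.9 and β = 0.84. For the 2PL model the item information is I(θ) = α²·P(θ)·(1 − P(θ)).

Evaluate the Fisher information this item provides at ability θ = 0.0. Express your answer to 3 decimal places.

0.176

P = 1/(1+e^{0.7560}) = 0.3195
P(1−P) = 0.3195 × 0.6805 = 0.2174
I = α² × P(1−P) = 0.9² × 0.2174 = 0.17611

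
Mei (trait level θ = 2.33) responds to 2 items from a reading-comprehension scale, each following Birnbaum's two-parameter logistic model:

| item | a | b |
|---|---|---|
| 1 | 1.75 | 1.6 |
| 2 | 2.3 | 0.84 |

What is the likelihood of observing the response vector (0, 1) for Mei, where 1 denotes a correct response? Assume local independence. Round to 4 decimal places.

P(θ) = 1 / (1 + exp(−a(θ − b)))
P_1 = 1/(1+e^{-1.2775}) = 0.7820
P_2 = 1/(1+e^{-3.4270}) = 0.9685
L = (1−P_1) × P_2 = 0.2180 × 0.9685 = 0.21112

0.2111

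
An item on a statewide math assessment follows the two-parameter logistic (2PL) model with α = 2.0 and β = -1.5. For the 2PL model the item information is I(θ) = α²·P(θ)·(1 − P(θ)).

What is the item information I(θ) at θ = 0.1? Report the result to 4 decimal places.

P = 1/(1+e^{-3.2000}) = 0.9608
P(1−P) = 0.9608 × 0.0392 = 0.0376
I = α² × P(1−P) = 2.0² × 0.0376 = 0.15053

0.1505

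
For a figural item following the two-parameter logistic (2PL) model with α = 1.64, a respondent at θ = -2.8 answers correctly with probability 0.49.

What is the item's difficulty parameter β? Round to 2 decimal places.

-2.78

P(θ) = 1 / (1 + exp(−α(θ − β)))
logit(0.49) = ln(0.49/0.51) = -0.0400
β = θ − logit/(α) = -2.8 − (-0.0400)/1.6400 = -2.7756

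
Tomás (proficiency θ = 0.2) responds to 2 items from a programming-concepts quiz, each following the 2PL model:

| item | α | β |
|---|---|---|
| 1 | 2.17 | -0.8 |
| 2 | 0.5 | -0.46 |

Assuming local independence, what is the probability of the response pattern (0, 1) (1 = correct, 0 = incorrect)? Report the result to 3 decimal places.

0.060

P(θ) = 1 / (1 + exp(−α(θ − β)))
P_1 = 1/(1+e^{-2.1700}) = 0.8975
P_2 = 1/(1+e^{-0.3300}) = 0.5818
L = (1−P_1) × P_2 = 0.1025 × 0.5818 = 0.05962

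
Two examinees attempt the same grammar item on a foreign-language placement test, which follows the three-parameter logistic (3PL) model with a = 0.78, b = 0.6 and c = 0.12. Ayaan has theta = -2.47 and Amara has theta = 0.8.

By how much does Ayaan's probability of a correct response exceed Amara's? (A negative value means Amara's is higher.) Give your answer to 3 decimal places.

-0.401

P(theta) = c + (1 − c) · 1 / (1 + exp(−a(theta − b)))
P(Ayaan) = 0.1936  [exponent -2.3946]
P(Amara) = 0.5943  [exponent 0.1560]
Difference = 0.1936 − 0.5943 = -0.4007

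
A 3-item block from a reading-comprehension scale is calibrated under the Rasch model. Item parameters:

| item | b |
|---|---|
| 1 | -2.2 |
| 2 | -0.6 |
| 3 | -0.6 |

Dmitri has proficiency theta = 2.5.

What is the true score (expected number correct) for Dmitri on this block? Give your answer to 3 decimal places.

2.905

P(theta) = 1 / (1 + exp(−(theta − b)))
P_1 = 1/(1+e^{-4.7000}) = 0.9910
P_2 = 1/(1+e^{-3.1000}) = 0.9569
P_3 = 1/(1+e^{-3.1000}) = 0.9569
E[score] = 0.9910 + 0.9569 + 0.9569 = 2.9048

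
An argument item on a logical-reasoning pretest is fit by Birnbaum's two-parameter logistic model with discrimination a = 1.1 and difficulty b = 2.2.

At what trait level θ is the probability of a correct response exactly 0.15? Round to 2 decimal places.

P(θ) = 1 / (1 + exp(−a(θ − b)))
logit = ln(0.1500/0.8500) = -1.7346
θ = b + logit/(a) = 2.2 + (-1.7346)/1.1000 = 0.6231

0.62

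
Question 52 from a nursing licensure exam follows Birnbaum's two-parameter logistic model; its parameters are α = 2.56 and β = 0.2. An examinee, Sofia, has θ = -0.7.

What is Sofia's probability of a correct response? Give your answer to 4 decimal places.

P(θ) = 1 / (1 + exp(−α(θ − β)))
Exponent: 2.56 × (-0.7 − 0.2) = -2.3040
1/(1 + e^{2.3040}) = 0.0908

0.0908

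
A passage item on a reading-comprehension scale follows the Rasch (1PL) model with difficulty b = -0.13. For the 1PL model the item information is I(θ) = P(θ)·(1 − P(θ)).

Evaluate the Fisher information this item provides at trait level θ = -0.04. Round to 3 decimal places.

0.249

P = 1/(1+e^{-0.0900}) = 0.5225
P(1−P) = 0.5225 × 0.4775 = 0.2495
I = P(1−P) = 0.24949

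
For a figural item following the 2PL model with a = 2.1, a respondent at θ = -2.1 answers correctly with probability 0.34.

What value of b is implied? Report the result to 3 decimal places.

-1.784

P(θ) = 1 / (1 + exp(−a(θ − b)))
logit(0.34) = ln(0.34/0.66) = -0.6633
b = θ − logit/(a) = -2.1 − (-0.6633)/2.1000 = -1.7841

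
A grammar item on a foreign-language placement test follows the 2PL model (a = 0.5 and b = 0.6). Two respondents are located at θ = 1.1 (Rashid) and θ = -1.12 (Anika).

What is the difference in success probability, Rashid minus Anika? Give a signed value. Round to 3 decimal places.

0.265

P(θ) = 1 / (1 + exp(−a(θ − b)))
P(Rashid) = 0.5622  [exponent 0.2500]
P(Anika) = 0.2973  [exponent -0.8600]
Difference = 0.5622 − 0.2973 = 0.2648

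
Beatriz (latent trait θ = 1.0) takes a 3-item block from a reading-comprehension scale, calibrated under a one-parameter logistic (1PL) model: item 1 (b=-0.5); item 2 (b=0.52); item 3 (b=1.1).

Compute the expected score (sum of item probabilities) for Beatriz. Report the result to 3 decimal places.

1.910

P(θ) = 1 / (1 + exp(−(θ − b)))
P_1 = 1/(1+e^{-1.5000}) = 0.8176
P_2 = 1/(1+e^{-0.4800}) = 0.6177
P_3 = 1/(1+e^{0.1000}) = 0.4750
E[score] = 0.8176 + 0.6177 + 0.4750 = 1.9103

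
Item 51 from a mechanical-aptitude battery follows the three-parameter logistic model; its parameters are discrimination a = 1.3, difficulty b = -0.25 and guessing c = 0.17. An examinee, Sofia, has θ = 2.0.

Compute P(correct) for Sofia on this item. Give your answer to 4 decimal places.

P(θ) = c + (1 − c) · 1 / (1 + exp(−a(θ − b)))
Exponent: 1.3 × (2.0 − (-0.25)) = 2.9250
1/(1 + e^{-2.9250}) = 0.9491
P = 0.17 + 0.83 × 0.9491 = 0.9577

0.9577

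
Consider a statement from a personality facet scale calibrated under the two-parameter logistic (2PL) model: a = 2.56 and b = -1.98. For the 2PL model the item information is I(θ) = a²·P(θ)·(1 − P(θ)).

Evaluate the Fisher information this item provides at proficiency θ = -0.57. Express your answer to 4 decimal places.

P = 1/(1+e^{-3.6096}) = 0.9737
P(1−P) = 0.9737 × 0.0263 = 0.0257
I = a² × P(1−P) = 2.56² × 0.0257 = 0.16813

0.1681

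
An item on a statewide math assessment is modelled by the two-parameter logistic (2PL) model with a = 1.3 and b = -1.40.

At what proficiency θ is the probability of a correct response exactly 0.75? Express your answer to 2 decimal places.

P(θ) = 1 / (1 + exp(−a(θ − b)))
logit = ln(0.7500/0.2500) = 1.0986
θ = b + logit/(a) = -1.40 + 1.0986/1.3000 = -0.5549

-0.55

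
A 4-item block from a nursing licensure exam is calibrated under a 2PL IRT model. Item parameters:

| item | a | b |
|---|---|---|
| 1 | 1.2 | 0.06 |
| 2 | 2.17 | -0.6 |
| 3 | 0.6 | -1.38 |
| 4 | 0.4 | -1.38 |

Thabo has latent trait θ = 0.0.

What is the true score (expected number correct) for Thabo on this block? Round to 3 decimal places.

P(θ) = 1 / (1 + exp(−a(θ − b)))
P_1 = 1/(1+e^{0.0720}) = 0.4820
P_2 = 1/(1+e^{-1.3020}) = 0.7862
P_3 = 1/(1+e^{-0.8280}) = 0.6959
P_4 = 1/(1+e^{-0.5520}) = 0.6346
E[score] = 0.4820 + 0.7862 + 0.6959 + 0.6346 = 2.5987

2.599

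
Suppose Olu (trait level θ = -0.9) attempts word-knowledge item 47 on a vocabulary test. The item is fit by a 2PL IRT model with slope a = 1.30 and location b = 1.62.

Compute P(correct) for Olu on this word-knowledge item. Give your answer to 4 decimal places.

0.0364

P(θ) = 1 / (1 + exp(−a(θ − b)))
Exponent: 1.30 × (-0.9 − 1.62) = -3.2760
1/(1 + e^{3.2760}) = 0.0364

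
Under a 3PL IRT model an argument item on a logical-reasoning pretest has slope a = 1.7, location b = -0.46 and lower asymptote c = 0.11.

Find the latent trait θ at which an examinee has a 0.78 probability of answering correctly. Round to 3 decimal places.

P(θ) = c + (1 − c) · 1 / (1 + exp(−a(θ − b)))
Remove guessing floor: (0.78 − 0.11)/(1 − 0.11) = 0.7528
logit = ln(0.7528/0.2472) = 1.1137
θ = b + logit/(a) = -0.46 + 1.1137/1.7000 = 0.1951

0.195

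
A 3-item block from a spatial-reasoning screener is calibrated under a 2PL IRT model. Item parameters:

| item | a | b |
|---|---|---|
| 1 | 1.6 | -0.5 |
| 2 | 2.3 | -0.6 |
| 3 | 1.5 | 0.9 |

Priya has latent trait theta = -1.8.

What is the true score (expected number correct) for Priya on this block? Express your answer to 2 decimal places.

0.19

P(theta) = 1 / (1 + exp(−a(theta − b)))
P_1 = 1/(1+e^{2.0800}) = 0.1111
P_2 = 1/(1+e^{2.7600}) = 0.0595
P_3 = 1/(1+e^{4.0500}) = 0.0171
E[score] = 0.1111 + 0.0595 + 0.0171 = 0.1877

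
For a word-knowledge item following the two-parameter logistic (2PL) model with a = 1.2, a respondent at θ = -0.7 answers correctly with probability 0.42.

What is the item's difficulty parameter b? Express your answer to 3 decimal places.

P(θ) = 1 / (1 + exp(−a(θ − b)))
logit(0.42) = ln(0.42/0.58) = -0.3228
b = θ − logit/(a) = -0.7 − (-0.3228)/1.2000 = -0.4310

-0.431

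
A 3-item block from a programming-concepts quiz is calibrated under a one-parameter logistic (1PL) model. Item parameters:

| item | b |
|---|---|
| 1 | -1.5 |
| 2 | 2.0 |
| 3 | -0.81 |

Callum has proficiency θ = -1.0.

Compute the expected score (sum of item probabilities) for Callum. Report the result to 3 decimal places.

P(θ) = 1 / (1 + exp(−(θ − b)))
P_1 = 1/(1+e^{-0.5000}) = 0.6225
P_2 = 1/(1+e^{3.0000}) = 0.0474
P_3 = 1/(1+e^{0.1900}) = 0.4526
E[score] = 0.6225 + 0.0474 + 0.4526 = 1.1225

1.123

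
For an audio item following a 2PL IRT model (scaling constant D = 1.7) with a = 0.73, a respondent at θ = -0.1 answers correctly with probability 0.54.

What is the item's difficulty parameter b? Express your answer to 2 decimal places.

-0.23

P(θ) = 1 / (1 + exp(−D·a(θ − b)))
logit(0.54) = ln(0.54/0.46) = 0.1603
b = θ − logit/(1.7·a) = -0.1 − 0.1603/1.2410 = -0.2292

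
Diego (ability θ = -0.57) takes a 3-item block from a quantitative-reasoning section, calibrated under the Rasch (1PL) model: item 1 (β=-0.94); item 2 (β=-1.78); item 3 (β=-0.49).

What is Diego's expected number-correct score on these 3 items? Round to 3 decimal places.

P(θ) = 1 / (1 + exp(−(θ − β)))
P_1 = 1/(1+e^{-0.3700}) = 0.5915
P_2 = 1/(1+e^{-1.2100}) = 0.7703
P_3 = 1/(1+e^{0.0800}) = 0.4800
E[score] = 0.5915 + 0.7703 + 0.4800 = 1.8418

1.842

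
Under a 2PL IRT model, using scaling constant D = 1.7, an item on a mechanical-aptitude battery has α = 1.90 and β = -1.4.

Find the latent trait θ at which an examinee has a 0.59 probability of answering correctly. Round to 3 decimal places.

P(θ) = 1 / (1 + exp(−D·α(θ − β)))
logit = ln(0.5900/0.4100) = 0.3640
θ = β + logit/(1.7·α) = -1.4 + 0.3640/3.2300 = -1.2873

-1.287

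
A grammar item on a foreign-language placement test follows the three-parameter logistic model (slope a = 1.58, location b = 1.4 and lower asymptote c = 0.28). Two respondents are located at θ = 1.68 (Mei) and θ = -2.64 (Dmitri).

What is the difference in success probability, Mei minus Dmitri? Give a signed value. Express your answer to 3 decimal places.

P(θ) = c + (1 − c) · 1 / (1 + exp(−a(θ − b)))
P(Mei) = 0.7184  [exponent 0.4424]
P(Dmitri) = 0.2812  [exponent -6.3832]
Difference = 0.7184 − 0.2812 = 0.4371

0.437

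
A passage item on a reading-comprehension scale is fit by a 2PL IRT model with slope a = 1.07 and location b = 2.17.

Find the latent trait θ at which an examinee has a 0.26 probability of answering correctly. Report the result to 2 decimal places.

P(θ) = 1 / (1 + exp(−a(θ − b)))
logit = ln(0.2600/0.7400) = -1.0460
θ = b + logit/(a) = 2.17 + (-1.0460)/1.0700 = 1.1925

1.19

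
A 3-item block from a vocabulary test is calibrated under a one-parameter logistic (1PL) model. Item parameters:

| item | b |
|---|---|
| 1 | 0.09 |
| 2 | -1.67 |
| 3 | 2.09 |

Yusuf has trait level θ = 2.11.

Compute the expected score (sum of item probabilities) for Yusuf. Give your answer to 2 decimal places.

2.37

P(θ) = 1 / (1 + exp(−(θ − b)))
P_1 = 1/(1+e^{-2.0200}) = 0.8829
P_2 = 1/(1+e^{-3.7800}) = 0.9777
P_3 = 1/(1+e^{-0.0200}) = 0.5050
E[score] = 0.8829 + 0.9777 + 0.5050 = 2.3656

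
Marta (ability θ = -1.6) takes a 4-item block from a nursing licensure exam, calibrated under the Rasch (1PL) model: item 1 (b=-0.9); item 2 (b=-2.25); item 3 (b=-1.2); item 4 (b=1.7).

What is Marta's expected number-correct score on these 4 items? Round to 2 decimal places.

1.43

P(θ) = 1 / (1 + exp(−(θ − b)))
P_1 = 1/(1+e^{0.7000}) = 0.3318
P_2 = 1/(1+e^{-0.6500}) = 0.6570
P_3 = 1/(1+e^{0.4000}) = 0.4013
P_4 = 1/(1+e^{3.3000}) = 0.0356
E[score] = 0.3318 + 0.6570 + 0.4013 + 0.0356 = 1.4257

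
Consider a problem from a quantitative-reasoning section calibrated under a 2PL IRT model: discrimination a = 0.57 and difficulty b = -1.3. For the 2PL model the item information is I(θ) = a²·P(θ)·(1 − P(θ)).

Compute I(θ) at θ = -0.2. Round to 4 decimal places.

P = 1/(1+e^{-0.6270}) = 0.6518
P(1−P) = 0.6518 × 0.3482 = 0.2270
I = a² × P(1−P) = 0.57² × 0.2270 = 0.07374

0.0737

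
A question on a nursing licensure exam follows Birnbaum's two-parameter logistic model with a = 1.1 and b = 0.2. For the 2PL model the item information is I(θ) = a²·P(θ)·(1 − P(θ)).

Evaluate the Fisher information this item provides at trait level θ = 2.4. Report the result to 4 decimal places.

P = 1/(1+e^{-2.4200}) = 0.9183
P(1−P) = 0.9183 × 0.0817 = 0.0750
I = a² × P(1−P) = 1.1² × 0.0750 = 0.09074

0.0907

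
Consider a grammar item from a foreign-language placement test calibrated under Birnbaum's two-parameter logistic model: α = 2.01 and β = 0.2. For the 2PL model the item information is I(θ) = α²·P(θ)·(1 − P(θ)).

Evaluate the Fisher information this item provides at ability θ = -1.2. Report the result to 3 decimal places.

0.216

P = 1/(1+e^{2.8140}) = 0.0566
P(1−P) = 0.0566 × 0.9434 = 0.0534
I = α² × P(1−P) = 2.01² × 0.0534 = 0.21563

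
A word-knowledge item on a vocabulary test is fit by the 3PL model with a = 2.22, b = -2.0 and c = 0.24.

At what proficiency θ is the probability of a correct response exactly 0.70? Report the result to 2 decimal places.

P(θ) = c + (1 − c) · 1 / (1 + exp(−a(θ − b)))
Remove guessing floor: (0.70 − 0.24)/(1 − 0.24) = 0.6053
logit = ln(0.6053/0.3947) = 0.4274
θ = b + logit/(a) = -2.0 + 0.4274/2.2200 = -1.8075

-1.81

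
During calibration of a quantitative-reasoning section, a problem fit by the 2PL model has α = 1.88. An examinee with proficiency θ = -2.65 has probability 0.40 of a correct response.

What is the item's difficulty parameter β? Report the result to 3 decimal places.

-2.434

P(θ) = 1 / (1 + exp(−α(θ − β)))
logit(0.40) = ln(0.40/0.60) = -0.4055
β = θ − logit/(α) = -2.65 − (-0.4055)/1.8800 = -2.4343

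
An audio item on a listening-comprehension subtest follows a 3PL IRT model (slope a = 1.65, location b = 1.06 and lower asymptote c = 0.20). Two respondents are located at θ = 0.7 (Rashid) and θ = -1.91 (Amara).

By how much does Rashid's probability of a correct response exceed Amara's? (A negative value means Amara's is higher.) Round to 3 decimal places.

0.279

P(θ) = c + (1 − c) · 1 / (1 + exp(−a(θ − b)))
P(Rashid) = 0.4846  [exponent -0.5940]
P(Amara) = 0.2059  [exponent -4.9005]
Difference = 0.4846 − 0.2059 = 0.2787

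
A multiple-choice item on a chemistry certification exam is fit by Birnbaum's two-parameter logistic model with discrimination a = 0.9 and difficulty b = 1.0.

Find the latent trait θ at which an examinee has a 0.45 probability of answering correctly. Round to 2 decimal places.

P(θ) = 1 / (1 + exp(−a(θ − b)))
logit = ln(0.4500/0.5500) = -0.2007
θ = b + logit/(a) = 1.0 + (-0.2007)/0.9000 = 0.7770

0.78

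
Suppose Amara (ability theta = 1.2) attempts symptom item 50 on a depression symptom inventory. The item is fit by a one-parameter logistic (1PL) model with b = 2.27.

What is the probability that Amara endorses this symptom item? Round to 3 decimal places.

P(theta) = 1 / (1 + exp(−(theta − b)))
Exponent: (1.2 − 2.27) = -1.0700
1/(1 + e^{1.0700}) = 0.2554
P = 0.2554

0.255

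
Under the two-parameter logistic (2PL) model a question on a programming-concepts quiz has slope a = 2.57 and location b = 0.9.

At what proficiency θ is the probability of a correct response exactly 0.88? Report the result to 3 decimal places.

P(θ) = 1 / (1 + exp(−a(θ − b)))
logit = ln(0.8800/0.1200) = 1.9924
θ = b + logit/(a) = 0.9 + 1.9924/2.5700 = 1.6753

1.675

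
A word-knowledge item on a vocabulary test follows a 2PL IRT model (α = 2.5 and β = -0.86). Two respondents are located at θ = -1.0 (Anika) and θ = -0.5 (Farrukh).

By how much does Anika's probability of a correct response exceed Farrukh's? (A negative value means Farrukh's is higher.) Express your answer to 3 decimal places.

P(θ) = 1 / (1 + exp(−α(θ − β)))
P(Anika) = 0.4134  [exponent -0.3500]
P(Farrukh) = 0.7109  [exponent 0.9000]
Difference = 0.4134 − 0.7109 = -0.2976

-0.298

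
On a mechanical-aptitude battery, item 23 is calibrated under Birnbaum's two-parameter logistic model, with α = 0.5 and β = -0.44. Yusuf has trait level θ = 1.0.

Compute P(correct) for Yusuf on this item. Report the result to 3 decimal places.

P(θ) = 1 / (1 + exp(−α(θ − β)))
Exponent: 0.5 × (1.0 − (-0.44)) = 0.7200
1/(1 + e^{-0.7200}) = 0.6726

0.673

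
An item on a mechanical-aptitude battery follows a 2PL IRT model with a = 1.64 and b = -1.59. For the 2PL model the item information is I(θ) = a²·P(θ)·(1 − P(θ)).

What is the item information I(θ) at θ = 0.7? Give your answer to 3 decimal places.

0.060

P = 1/(1+e^{-3.7556}) = 0.9771
P(1−P) = 0.9771 × 0.0229 = 0.0223
I = a² × P(1−P) = 1.64² × 0.0223 = 0.06006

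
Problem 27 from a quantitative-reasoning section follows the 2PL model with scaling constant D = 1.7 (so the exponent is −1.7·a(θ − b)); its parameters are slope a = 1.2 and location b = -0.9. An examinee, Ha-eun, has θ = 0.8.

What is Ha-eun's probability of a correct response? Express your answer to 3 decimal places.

0.970

P(θ) = 1 / (1 + exp(−D·a(θ − b)))
Exponent: 1.7 × 1.2 × (0.8 − (-0.9)) = 3.4680
1/(1 + e^{-3.4680}) = 0.9698
P = 0.9698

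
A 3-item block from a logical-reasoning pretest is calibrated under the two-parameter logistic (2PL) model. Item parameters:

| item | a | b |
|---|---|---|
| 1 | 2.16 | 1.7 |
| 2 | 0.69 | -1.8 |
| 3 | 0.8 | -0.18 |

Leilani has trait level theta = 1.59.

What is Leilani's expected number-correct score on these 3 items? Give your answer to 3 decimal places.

2.158

P(theta) = 1 / (1 + exp(−a(theta − b)))
P_1 = 1/(1+e^{0.2376}) = 0.4409
P_2 = 1/(1+e^{-2.3391}) = 0.9121
P_3 = 1/(1+e^{-1.4160}) = 0.8047
E[score] = 0.4409 + 0.9121 + 0.8047 = 2.1577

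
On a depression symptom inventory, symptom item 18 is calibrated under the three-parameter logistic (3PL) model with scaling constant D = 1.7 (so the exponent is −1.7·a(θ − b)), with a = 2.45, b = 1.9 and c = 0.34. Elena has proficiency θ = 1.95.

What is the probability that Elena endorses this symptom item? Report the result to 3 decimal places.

P(θ) = c + (1 − c) · 1 / (1 + exp(−D·a(θ − b)))
Exponent: 1.7 × 2.45 × (1.95 − 1.9) = 0.2083
1/(1 + e^{-0.2083}) = 0.5519
P = 0.34 + 0.66 × 0.5519 = 0.7042

0.704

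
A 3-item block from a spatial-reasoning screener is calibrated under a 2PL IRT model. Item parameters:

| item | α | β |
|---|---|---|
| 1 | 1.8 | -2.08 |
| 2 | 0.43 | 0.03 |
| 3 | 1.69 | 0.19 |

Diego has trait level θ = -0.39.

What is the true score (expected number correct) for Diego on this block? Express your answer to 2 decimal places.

1.68

P(θ) = 1 / (1 + exp(−α(θ − β)))
P_1 = 1/(1+e^{-3.0420}) = 0.9544
P_2 = 1/(1+e^{0.1806}) = 0.4550
P_3 = 1/(1+e^{0.9802}) = 0.2729
E[score] = 0.9544 + 0.4550 + 0.2729 = 1.6823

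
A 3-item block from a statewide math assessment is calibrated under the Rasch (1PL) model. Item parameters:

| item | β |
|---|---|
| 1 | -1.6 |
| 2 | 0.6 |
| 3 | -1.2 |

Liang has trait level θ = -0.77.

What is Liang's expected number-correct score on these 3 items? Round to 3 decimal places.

1.505

P(θ) = 1 / (1 + exp(−(θ − β)))
P_1 = 1/(1+e^{-0.8300}) = 0.6964
P_2 = 1/(1+e^{1.3700}) = 0.2026
P_3 = 1/(1+e^{-0.4300}) = 0.6059
E[score] = 0.6964 + 0.2026 + 0.6059 = 1.5048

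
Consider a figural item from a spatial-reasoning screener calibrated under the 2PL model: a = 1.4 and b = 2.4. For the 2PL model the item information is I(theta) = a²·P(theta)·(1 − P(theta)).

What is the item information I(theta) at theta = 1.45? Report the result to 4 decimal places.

0.3242

P = 1/(1+e^{1.3300}) = 0.2092
P(1−P) = 0.2092 × 0.7908 = 0.1654
I = a² × P(1−P) = 1.4² × 0.1654 = 0.32421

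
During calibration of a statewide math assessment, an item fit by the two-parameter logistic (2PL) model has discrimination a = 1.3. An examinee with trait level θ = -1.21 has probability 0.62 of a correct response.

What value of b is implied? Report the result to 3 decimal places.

-1.587

P(θ) = 1 / (1 + exp(−a(θ − b)))
logit(0.62) = ln(0.62/0.38) = 0.4895
b = θ − logit/(a) = -1.21 − 0.4895/1.3000 = -1.5866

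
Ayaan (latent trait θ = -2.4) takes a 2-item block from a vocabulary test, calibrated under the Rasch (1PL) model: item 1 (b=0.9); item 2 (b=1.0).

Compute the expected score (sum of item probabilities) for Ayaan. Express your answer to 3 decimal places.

P(θ) = 1 / (1 + exp(−(θ − b)))
P_1 = 1/(1+e^{3.3000}) = 0.0356
P_2 = 1/(1+e^{3.4000}) = 0.0323
E[score] = 0.0356 + 0.0323 = 0.0679

0.068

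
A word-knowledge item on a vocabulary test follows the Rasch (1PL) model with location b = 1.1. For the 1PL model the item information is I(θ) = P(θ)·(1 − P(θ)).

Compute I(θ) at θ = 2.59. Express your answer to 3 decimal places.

0.150

P = 1/(1+e^{-1.4900}) = 0.8161
P(1−P) = 0.8161 × 0.1839 = 0.1501
I = P(1−P) = 0.15009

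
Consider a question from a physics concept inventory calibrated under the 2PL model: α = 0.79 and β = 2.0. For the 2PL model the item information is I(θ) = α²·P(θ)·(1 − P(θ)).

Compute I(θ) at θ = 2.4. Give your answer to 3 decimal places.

P = 1/(1+e^{-0.3160}) = 0.5783
P(1−P) = 0.5783 × 0.4217 = 0.2439
I = α² × P(1−P) = 0.79² × 0.2439 = 0.15219

0.152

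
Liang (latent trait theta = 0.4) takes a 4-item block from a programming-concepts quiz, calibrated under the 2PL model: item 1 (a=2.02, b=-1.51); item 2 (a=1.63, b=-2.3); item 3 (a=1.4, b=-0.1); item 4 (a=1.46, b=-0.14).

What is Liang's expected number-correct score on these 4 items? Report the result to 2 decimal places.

P(theta) = 1 / (1 + exp(−a(theta − b)))
P_1 = 1/(1+e^{-3.8582}) = 0.9793
P_2 = 1/(1+e^{-4.4010}) = 0.9879
P_3 = 1/(1+e^{-0.7000}) = 0.6682
P_4 = 1/(1+e^{-0.7884}) = 0.6875
E[score] = 0.9793 + 0.9879 + 0.6682 + 0.6875 = 3.3229

3.32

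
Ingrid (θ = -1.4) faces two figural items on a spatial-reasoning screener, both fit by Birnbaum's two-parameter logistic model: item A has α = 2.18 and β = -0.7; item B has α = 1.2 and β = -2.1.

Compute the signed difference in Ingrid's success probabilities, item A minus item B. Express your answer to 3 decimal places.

P(θ) = 1 / (1 + exp(−α(θ − β)))
P_A = 0.1786
P_B = 0.6985
P_A − P_B = -0.5199

-0.520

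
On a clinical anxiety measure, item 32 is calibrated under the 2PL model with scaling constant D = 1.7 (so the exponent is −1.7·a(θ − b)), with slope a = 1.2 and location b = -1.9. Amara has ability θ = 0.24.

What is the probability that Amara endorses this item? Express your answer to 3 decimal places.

P(θ) = 1 / (1 + exp(−D·a(θ − b)))
Exponent: 1.7 × 1.2 × (0.24 − (-1.9)) = 4.3656
1/(1 + e^{-4.3656}) = 0.9875
P = 0.9875

0.987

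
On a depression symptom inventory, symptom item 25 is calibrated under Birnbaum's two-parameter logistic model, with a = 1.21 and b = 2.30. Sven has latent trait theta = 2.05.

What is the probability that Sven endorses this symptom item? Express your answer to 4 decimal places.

0.4249

P(theta) = 1 / (1 + exp(−a(theta − b)))
Exponent: 1.21 × (2.05 − 2.30) = -0.3025
1/(1 + e^{0.3025}) = 0.4249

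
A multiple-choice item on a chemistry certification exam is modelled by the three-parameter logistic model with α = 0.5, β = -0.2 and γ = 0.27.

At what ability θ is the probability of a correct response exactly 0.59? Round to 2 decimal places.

-0.70

P(θ) = γ + (1 − γ) · 1 / (1 + exp(−α(θ − β)))
Remove guessing floor: (0.59 − 0.27)/(1 − 0.27) = 0.4384
logit = ln(0.4384/0.5616) = -0.2478
θ = β + logit/(α) = -0.2 + (-0.2478)/0.5000 = -0.6957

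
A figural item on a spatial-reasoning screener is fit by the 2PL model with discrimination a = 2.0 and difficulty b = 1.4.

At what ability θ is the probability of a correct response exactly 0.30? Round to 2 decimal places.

P(θ) = 1 / (1 + exp(−a(θ − b)))
logit = ln(0.3000/0.7000) = -0.8473
θ = b + logit/(a) = 1.4 + (-0.8473)/2.0000 = 0.9764

0.98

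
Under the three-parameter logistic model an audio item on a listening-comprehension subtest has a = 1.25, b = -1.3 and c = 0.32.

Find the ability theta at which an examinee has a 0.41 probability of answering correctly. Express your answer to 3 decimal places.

-2.804

P(theta) = c + (1 − c) · 1 / (1 + exp(−a(theta − b)))
Remove guessing floor: (0.41 − 0.32)/(1 − 0.32) = 0.1324
logit = ln(0.1324/0.8676) = -1.8803
theta = b + logit/(a) = -1.3 + (-1.8803)/1.2500 = -2.8043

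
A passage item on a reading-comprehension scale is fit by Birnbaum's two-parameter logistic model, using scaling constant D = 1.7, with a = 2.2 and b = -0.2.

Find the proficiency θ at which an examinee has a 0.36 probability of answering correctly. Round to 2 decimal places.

P(θ) = 1 / (1 + exp(−D·a(θ − b)))
logit = ln(0.3600/0.6400) = -0.5754
θ = b + logit/(1.7·a) = -0.2 + (-0.5754)/3.7400 = -0.3538

-0.35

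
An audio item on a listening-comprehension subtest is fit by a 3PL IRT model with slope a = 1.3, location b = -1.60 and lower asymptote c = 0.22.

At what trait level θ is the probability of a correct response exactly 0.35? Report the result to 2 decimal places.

-2.84

P(θ) = c + (1 − c) · 1 / (1 + exp(−a(θ − b)))
Remove guessing floor: (0.35 − 0.22)/(1 − 0.22) = 0.1667
logit = ln(0.1667/0.8333) = -1.6094
θ = b + logit/(a) = -1.60 + (-1.6094)/1.3000 = -2.8380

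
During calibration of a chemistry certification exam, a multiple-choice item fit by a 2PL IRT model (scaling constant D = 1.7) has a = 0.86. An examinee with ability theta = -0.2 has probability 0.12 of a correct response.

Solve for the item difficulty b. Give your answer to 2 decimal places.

1.16

P(theta) = 1 / (1 + exp(−D·a(theta − b)))
logit(0.12) = ln(0.12/0.88) = -1.9924
b = theta − logit/(1.7·a) = -0.2 − (-1.9924)/1.4620 = 1.1628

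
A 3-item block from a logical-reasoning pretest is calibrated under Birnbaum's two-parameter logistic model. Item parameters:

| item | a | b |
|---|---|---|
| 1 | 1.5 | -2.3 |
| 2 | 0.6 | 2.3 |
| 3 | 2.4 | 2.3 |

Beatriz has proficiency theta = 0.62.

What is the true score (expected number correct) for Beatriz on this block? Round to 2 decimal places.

1.27

P(theta) = 1 / (1 + exp(−a(theta − b)))
P_1 = 1/(1+e^{-4.3800}) = 0.9876
P_2 = 1/(1+e^{1.0080}) = 0.2674
P_3 = 1/(1+e^{4.0320}) = 0.0174
E[score] = 0.9876 + 0.2674 + 0.0174 = 1.2724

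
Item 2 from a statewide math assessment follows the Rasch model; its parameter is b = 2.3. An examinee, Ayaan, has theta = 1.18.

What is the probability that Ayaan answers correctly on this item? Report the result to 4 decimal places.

0.2460

P(theta) = 1 / (1 + exp(−(theta − b)))
Exponent: (1.18 − 2.3) = -1.1200
1/(1 + e^{1.1200}) = 0.2460
P = 0.2460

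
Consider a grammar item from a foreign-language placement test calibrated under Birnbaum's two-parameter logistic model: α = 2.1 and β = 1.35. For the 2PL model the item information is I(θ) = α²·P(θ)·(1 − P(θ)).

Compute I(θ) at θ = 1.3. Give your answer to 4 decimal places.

P = 1/(1+e^{0.1050}) = 0.4738
P(1−P) = 0.4738 × 0.5262 = 0.2493
I = α² × P(1−P) = 2.1² × 0.2493 = 1.09947

1.0995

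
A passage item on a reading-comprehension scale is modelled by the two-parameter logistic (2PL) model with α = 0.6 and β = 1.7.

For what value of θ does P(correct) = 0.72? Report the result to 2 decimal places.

3.27

P(θ) = 1 / (1 + exp(−α(θ − β)))
logit = ln(0.7200/0.2800) = 0.9445
θ = β + logit/(α) = 1.7 + 0.9445/0.6000 = 3.2741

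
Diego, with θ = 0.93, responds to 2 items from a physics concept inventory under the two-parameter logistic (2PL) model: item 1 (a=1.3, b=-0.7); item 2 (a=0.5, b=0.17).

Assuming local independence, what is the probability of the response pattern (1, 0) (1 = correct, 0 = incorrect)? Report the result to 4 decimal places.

0.3626

P(θ) = 1 / (1 + exp(−a(θ − b)))
P_1 = 1/(1+e^{-2.1190}) = 0.8927
P_2 = 1/(1+e^{-0.3800}) = 0.5939
L = P_1 × (1−P_2) = 0.8927 × 0.4061 = 0.36256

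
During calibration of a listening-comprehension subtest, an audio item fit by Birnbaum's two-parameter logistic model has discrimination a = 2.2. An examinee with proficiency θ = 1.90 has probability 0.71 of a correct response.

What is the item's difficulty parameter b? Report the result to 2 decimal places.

1.49

P(θ) = 1 / (1 + exp(−a(θ − b)))
logit(0.71) = ln(0.71/0.29) = 0.8954
b = θ − logit/(a) = 1.90 − 0.8954/2.2000 = 1.4930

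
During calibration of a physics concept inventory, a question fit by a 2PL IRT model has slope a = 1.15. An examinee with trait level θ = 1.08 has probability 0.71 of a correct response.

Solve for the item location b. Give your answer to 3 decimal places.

0.301

P(θ) = 1 / (1 + exp(−a(θ − b)))
logit(0.71) = ln(0.71/0.29) = 0.8954
b = θ − logit/(a) = 1.08 − 0.8954/1.1500 = 0.3014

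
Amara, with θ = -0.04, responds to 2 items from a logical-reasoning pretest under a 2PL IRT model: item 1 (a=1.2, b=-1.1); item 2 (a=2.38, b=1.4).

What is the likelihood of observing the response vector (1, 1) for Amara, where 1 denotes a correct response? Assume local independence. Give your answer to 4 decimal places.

0.0246

P(θ) = 1 / (1 + exp(−a(θ − b)))
P_1 = 1/(1+e^{-1.2720}) = 0.7811
P_2 = 1/(1+e^{3.4272}) = 0.0315
L = P_1 × P_2 = 0.7811 × 0.0315 = 0.02457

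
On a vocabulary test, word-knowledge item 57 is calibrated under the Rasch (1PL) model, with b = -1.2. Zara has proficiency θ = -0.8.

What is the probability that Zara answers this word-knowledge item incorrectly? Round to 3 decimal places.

0.401

P(θ) = 1 / (1 + exp(−(θ − b)))
Exponent: (-0.8 − (-1.2)) = 0.4000
1/(1 + e^{-0.4000}) = 0.5987
P = 0.5987
P(incorrect) = 1 − 0.5987 = 0.4013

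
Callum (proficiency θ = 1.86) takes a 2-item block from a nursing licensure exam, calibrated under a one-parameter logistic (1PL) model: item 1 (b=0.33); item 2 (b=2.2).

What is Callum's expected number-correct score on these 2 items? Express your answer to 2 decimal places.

P(θ) = 1 / (1 + exp(−(θ − b)))
P_1 = 1/(1+e^{-1.5300}) = 0.8220
P_2 = 1/(1+e^{0.3400}) = 0.4158
E[score] = 0.8220 + 0.4158 = 1.2378

1.24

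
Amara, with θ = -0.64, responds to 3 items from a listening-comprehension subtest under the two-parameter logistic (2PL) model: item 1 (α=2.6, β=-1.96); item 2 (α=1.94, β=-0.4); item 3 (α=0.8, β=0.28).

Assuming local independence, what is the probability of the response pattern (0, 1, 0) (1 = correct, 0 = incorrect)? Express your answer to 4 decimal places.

0.0082

P(θ) = 1 / (1 + exp(−α(θ − β)))
P_1 = 1/(1+e^{-3.4320}) = 0.9687
P_2 = 1/(1+e^{0.4656}) = 0.3857
P_3 = 1/(1+e^{0.7360}) = 0.3239
L = (1−P_1) × P_2 × (1−P_3) = 0.0313 × 0.3857 × 0.6761 = 0.00816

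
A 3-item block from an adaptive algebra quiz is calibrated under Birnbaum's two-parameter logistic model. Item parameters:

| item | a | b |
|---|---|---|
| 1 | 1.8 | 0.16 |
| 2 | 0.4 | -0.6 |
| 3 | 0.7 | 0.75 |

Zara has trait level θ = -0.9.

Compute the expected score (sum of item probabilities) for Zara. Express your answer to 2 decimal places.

0.84

P(θ) = 1 / (1 + exp(−a(θ − b)))
P_1 = 1/(1+e^{1.9080}) = 0.1292
P_2 = 1/(1+e^{0.1200}) = 0.4700
P_3 = 1/(1+e^{1.1550}) = 0.2396
E[score] = 0.1292 + 0.4700 + 0.2396 = 0.8388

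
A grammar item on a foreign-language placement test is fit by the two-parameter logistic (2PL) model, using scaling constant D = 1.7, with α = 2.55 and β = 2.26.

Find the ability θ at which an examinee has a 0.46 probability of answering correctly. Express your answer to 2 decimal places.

P(θ) = 1 / (1 + exp(−D·α(θ − β)))
logit = ln(0.4600/0.5400) = -0.1603
θ = β + logit/(1.7·α) = 2.26 + (-0.1603)/4.3350 = 2.2230

2.22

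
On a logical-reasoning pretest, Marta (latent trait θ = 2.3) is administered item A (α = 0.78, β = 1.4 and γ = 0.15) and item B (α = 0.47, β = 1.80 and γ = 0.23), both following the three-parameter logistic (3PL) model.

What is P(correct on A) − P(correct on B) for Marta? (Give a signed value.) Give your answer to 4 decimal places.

0.0583

P(θ) = γ + (1 − γ) · 1 / (1 + exp(−α(θ − β)))
P_A = 0.7183
P_B = 0.6600
P_A − P_B = 0.0583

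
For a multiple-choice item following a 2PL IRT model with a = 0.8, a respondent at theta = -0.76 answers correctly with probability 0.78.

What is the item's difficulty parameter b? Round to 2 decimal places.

-2.34

P(theta) = 1 / (1 + exp(−a(theta − b)))
logit(0.78) = ln(0.78/0.22) = 1.2657
b = theta − logit/(a) = -0.76 − 1.2657/0.8000 = -2.3421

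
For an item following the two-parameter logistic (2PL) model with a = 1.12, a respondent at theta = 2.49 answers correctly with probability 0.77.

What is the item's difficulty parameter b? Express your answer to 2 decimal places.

P(theta) = 1 / (1 + exp(−a(theta − b)))
logit(0.77) = ln(0.77/0.23) = 1.2083
b = theta − logit/(a) = 2.49 − 1.2083/1.1200 = 1.4112

1.41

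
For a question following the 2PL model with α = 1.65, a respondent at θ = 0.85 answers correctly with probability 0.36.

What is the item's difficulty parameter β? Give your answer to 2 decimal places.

P(θ) = 1 / (1 + exp(−α(θ − β)))
logit(0.36) = ln(0.36/0.64) = -0.5754
β = θ − logit/(α) = 0.85 − (-0.5754)/1.6500 = 1.1987

1.20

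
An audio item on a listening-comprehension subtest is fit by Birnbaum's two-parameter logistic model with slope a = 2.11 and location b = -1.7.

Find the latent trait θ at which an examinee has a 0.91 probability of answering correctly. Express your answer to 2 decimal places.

-0.60

P(θ) = 1 / (1 + exp(−a(θ − b)))
logit = ln(0.9100/0.0900) = 2.3136
θ = b + logit/(a) = -1.7 + 2.3136/2.1100 = -0.6035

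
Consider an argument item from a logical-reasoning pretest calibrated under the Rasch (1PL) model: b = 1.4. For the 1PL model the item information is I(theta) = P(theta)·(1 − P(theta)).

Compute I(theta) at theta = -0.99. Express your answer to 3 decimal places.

P = 1/(1+e^{2.3900}) = 0.0839
P(1−P) = 0.0839 × 0.9161 = 0.0769
I = P(1−P) = 0.07689

0.077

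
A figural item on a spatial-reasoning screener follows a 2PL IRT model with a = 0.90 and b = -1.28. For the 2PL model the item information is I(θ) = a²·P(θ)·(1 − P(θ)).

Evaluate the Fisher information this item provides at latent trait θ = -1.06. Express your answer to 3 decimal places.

P = 1/(1+e^{-0.1980}) = 0.5493
P(1−P) = 0.5493 × 0.4507 = 0.2476
I = a² × P(1−P) = 0.90² × 0.2476 = 0.20053

0.201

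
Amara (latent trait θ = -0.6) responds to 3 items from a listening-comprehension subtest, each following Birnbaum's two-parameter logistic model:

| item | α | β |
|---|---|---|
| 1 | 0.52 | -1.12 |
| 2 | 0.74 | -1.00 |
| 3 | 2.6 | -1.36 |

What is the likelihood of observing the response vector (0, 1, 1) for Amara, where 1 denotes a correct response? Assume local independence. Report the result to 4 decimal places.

P(θ) = 1 / (1 + exp(−α(θ − β)))
P_1 = 1/(1+e^{-0.2704}) = 0.5672
P_2 = 1/(1+e^{-0.2960}) = 0.5735
P_3 = 1/(1+e^{-1.9760}) = 0.8783
L = (1−P_1) × P_2 × P_3 = 0.4328 × 0.5735 × 0.8783 = 0.21798

0.2180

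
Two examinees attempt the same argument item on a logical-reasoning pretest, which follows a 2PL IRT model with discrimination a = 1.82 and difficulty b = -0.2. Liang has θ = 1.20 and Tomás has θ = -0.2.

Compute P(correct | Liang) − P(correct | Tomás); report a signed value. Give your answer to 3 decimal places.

0.427

P(θ) = 1 / (1 + exp(−a(θ − b)))
P(Liang) = 0.9274  [exponent 2.5480]
P(Tomás) = 0.5000  [exponent 0.0000]
Difference = 0.9274 − 0.5000 = 0.4274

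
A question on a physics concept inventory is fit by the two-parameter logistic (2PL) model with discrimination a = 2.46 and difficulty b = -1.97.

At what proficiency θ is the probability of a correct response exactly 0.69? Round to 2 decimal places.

-1.64

P(θ) = 1 / (1 + exp(−a(θ − b)))
logit = ln(0.6900/0.3100) = 0.8001
θ = b + logit/(a) = -1.97 + 0.8001/2.4600 = -1.6447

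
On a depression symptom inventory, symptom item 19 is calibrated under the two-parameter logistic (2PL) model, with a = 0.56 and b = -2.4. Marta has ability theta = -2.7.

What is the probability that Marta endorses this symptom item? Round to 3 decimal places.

0.458

P(theta) = 1 / (1 + exp(−a(theta − b)))
Exponent: 0.56 × (-2.7 − (-2.4)) = -0.1680
1/(1 + e^{0.1680}) = 0.4581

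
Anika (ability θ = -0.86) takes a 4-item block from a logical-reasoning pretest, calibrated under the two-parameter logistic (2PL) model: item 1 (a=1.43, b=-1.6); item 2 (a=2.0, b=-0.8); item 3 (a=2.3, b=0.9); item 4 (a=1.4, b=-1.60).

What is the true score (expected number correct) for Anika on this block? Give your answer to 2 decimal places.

1.97

P(θ) = 1 / (1 + exp(−a(θ − b)))
P_1 = 1/(1+e^{-1.0582}) = 0.7423
P_2 = 1/(1+e^{0.1200}) = 0.4700
P_3 = 1/(1+e^{4.0480}) = 0.0172
P_4 = 1/(1+e^{-1.0360}) = 0.7381
E[score] = 0.7423 + 0.4700 + 0.0172 + 0.7381 = 1.9676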